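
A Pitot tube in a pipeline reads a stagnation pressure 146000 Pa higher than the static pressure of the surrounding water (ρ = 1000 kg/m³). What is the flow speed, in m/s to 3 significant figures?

At the stagnation point the flow is brought to rest, so Bernoulli gives P_stag − P_static = ½ρv².
v = √(2ΔP/ρ) = √(2·146000/1000) = 17.1 m/s.

v ≈ 17.1 m/s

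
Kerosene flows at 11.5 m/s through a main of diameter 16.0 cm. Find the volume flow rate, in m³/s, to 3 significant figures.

Q ≈ 0.231 m³/s

Q = A·v = 0.0201 m² × 11.5 m/s = 0.231 m³/s.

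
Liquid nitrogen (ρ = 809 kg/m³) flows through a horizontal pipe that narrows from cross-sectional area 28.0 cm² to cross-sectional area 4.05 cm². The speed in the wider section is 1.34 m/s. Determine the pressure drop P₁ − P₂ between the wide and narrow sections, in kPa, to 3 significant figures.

Mass conservation (A₁v₁ = A₂v₂) gives v₂ = 1.34 × 28.0/4.05 = 9.26 m/s.
Along the horizontal streamline, P + ½ρv² is constant.
P₁ − P₂ = ½·809·(9.26² − 1.34²) = ½·809·84.0 = 34000 Pa.

ΔP ≈ 34.0 kPa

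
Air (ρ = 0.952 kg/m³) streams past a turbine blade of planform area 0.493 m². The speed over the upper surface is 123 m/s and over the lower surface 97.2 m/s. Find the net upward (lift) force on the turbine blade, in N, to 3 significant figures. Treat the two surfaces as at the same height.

From P + ½ρv² = const at equal height, P_low − P_up = ½ρ(v_up² − v_low²).
ΔP = ½·0.952·(123² − 97.2²) = 2700 Pa.
Lift = ΔP · A = 2700 × 0.493 = 1330 N.

1330 N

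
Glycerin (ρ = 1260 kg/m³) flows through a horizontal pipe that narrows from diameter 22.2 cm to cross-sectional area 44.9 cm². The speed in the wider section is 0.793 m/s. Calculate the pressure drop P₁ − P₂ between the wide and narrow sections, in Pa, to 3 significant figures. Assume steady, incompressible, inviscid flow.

The volume flow rate is constant, so v₂ = (A₁/A₂)v₁ = (387/44.9)·0.793 = 6.84 m/s.
Bernoulli (h₁ = h₂): P₁ − P₂ = ½ρ(v₂² − v₁²).
P₁ − P₂ = ½·1260·(6.84² − 0.793²) = ½·1260·46.1 = 29000 Pa.

29000 Pa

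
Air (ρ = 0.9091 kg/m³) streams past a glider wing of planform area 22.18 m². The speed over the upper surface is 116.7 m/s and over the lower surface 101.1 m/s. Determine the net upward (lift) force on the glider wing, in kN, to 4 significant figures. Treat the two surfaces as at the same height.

From P + ½ρv² = const at equal height, P_low − P_up = ½ρ(v_up² − v_low²).
ΔP = ½·0.9091·(116.7² − 101.1²) = 1544 Pa.
Lift = ΔP · A = 1544 × 22.18 = 34260 N.

F ≈ 34.26 kN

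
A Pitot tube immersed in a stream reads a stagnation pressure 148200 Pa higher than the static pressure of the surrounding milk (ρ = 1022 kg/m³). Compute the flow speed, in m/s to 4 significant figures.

At the stagnation point the flow is brought to rest, so Bernoulli gives P_stag − P_static = ½ρv².
v = √(2ΔP/ρ) = √(2·148200/1022) = 17.03 m/s.

17.03 m/s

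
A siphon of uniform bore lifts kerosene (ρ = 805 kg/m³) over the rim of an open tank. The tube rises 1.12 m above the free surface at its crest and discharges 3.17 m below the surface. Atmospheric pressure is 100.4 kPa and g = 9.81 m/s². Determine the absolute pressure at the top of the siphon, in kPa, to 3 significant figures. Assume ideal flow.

From the surface to the outlet (both open to atmosphere, surface at rest): v = √(2g·h_out) = √(2·9.81·3.17) = 7.89 m/s.
With constant cross-section the crest speed equals v; applying Bernoulli from the surface up to the crest, P_top = P_atm − ½ρv² − ρg·h_top.
P_top = 100400 − ½·805·7.89² − 805·9.81·1.12 = 66500 Pa.

66.5 kPa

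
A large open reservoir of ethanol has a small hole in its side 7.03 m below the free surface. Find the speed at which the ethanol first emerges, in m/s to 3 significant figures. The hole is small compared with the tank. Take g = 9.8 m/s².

The surface is effectively still and both ends are open, so ½v² = gh and v = √(2·9.8·7.03) = 11.7 m/s.

v ≈ 11.7 m/s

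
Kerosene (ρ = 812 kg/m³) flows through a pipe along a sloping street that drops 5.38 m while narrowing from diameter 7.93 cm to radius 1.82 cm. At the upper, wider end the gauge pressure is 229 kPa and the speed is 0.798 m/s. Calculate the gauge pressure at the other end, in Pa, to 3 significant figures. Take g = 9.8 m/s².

Continuity gives A₁v₁ = A₂v₂, so v₂ = (49.4 cm²)/(10.4 cm²) × 0.798 m/s = 3.79 m/s.
Energy conservation along the streamline gives P₂ = P₁ − ½ρ(v₂² − v₁²) − ρg(h₂ − h₁).
P₂ = 229000 + ½·812·(0.798² − 3.79²) − 812·9.8·(−5.38) = 229000 + (-5570) − (-42800) = 266000 Pa.

P₂ = 266000 Pa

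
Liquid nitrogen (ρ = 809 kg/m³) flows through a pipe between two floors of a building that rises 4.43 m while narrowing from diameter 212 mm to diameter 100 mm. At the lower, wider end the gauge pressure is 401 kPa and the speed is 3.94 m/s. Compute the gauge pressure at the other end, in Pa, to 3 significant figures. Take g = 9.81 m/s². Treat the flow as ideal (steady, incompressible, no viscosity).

Continuity gives A₁v₁ = A₂v₂, so v₂ = (353 cm²)/(78.5 cm²) × 3.94 m/s = 17.7 m/s.
Bernoulli: P₁ + ½ρv₁² + ρg h₁ = P₂ + ½ρv₂² + ρg h₂, so P₂ = P₁ + ½ρ(v₁² − v₂²) − ρg(h₂ − h₁).
P₂ = 401000 + ½·809·(3.94² − 17.7²) − 809·9.81·(+4.43) = 401000 + (-121000) − (35200) = 245000 Pa.

P₂ = 245000 Pa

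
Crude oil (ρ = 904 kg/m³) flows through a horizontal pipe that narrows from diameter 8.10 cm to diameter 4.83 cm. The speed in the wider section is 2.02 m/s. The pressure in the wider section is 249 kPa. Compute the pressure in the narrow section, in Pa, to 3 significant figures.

The volume flow rate is constant, so v₂ = (A₁/A₂)v₁ = (51.5/18.3)·2.02 = 5.68 m/s.
With no height change, Bernoulli's equation is P₁ + ½ρv₁² = P₂ + ½ρv₂².
P₂ = P₁ − ½ρ(v₂² − v₁²) = 249000 − ½·904·(5.68² − 2.02²) = 249000 − 12700 = 236000 Pa.

P₂ = 236000 Pa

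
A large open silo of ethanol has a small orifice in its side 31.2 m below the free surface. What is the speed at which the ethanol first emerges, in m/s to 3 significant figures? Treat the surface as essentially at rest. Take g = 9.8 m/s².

The surface is effectively still and both ends are open, so ½v² = gh and v = √(2·9.8·31.2) = 24.7 m/s.

v = 24.7 m/s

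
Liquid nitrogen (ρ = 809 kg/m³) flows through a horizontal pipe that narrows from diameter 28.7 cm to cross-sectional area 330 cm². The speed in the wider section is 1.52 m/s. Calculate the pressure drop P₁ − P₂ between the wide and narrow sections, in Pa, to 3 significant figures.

The volume flow rate is constant, so v₂ = (A₁/A₂)v₁ = (647/330)·1.52 = 2.98 m/s.
The pipe is horizontal, so Bernoulli reduces to P₁ + ½ρv₁² = P₂ + ½ρv₂².
P₁ − P₂ = ½·809·(2.98² − 1.52²) = ½·809·6.57 = 2660 Pa.

ΔP ≈ 2660 Pa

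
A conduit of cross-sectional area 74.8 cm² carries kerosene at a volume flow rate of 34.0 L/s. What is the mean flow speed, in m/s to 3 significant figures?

Q = 34.0 L/s = 0.0340 m³/s.
v = Q/A = 0.0340 / 0.00748 = 4.55 m/s.

v ≈ 4.55 m/s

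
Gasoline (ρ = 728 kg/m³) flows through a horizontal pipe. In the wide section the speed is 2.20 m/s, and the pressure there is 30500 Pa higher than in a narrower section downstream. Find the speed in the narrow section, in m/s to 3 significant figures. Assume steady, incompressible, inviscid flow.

Along the level pipe P + ½ρv² is conserved, hence v₂² = v₁² + 2(P₁ − P₂)/ρ.
v₂ = √(2.20² + 2·30500/728) = √(4.84 + 83.8) = 9.41 m/s.

v₂ ≈ 9.41 m/s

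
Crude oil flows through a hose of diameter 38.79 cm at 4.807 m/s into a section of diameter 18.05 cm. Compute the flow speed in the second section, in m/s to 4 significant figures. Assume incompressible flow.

By continuity, v₂ = v₁·A₁/A₂ = 4.807·(1182/255.9) = 22.20 m/s.

v₂ = 22.20 m/s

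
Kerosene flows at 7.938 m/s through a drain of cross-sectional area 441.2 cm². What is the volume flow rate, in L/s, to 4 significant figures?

Q ≈ 350.2 L/s

Q = A·v = 0.04412 m² × 7.938 m/s = 0.3502 m³/s.
Converting: 0.3502 m³/s × 1000 = 350.2 L/s.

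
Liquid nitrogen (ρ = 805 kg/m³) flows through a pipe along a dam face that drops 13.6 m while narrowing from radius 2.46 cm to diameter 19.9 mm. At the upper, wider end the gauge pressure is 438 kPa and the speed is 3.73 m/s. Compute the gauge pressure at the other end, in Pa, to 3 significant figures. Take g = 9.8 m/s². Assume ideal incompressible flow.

P₂ ≈ 342000 Pa

By continuity, v₂ = v₁·A₁/A₂ = 3.73·(19.0/3.11) = 22.8 m/s.
Applying Bernoulli between the two ends and solving for P₂: P₂ = P₁ + ½ρ(v₁² − v₂²) − ρgΔh.
P₂ = 438000 + ½·805·(3.73² − 22.8²) − 805·9.8·(−13.6) = 438000 + (-204000) − (-107000) = 342000 Pa.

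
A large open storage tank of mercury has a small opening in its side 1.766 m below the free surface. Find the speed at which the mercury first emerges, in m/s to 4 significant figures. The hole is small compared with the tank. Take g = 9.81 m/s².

5.886 m/s

Bernoulli from surface to hole (P equal, v_surface ≈ 0): v = √(2gh) = √(2×9.81×1.766) = 5.886 m/s.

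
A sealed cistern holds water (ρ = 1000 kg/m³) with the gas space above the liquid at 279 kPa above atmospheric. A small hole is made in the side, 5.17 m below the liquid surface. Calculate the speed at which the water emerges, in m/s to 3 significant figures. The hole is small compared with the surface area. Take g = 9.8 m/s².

Take point 1 at the surface (v₁ ≈ 0) and point 2 at the hole (at atmospheric pressure). Bernoulli: P₁ + ρg h = P_atm + ½ρv₂².
With P₁ − P_atm = 279000 Pa, v₂ = √(2gh + 2ΔP/ρ) = √(2·9.8·5.17 + 2·279000/1000) = 25.7 m/s.

25.7 m/s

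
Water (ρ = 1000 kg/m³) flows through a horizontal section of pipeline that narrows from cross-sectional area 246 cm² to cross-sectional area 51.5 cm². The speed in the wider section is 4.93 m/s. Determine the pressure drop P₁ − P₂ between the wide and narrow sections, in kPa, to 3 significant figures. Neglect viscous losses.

265 kPa

The volume flow rate is constant, so v₂ = (A₁/A₂)v₁ = (246/51.5)·4.93 = 23.5 m/s.
Along the horizontal streamline, P + ½ρv² is constant.
P₁ − P₂ = ½·1000·(23.5² − 4.93²) = ½·1000·530 = 265000 Pa.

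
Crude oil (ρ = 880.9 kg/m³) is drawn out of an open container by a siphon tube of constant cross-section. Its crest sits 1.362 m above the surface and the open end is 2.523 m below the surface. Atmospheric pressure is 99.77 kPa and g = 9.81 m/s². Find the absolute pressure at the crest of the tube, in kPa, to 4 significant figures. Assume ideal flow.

Bernoulli surface→outlet gives ½v² = g·h_out, so v = √(2·9.81·2.523) = 7.036 m/s.
Continuity keeps v the same throughout the tube; from surface to crest, P_atm + 0 = P_top + ½ρv² + ρg·h_top.
P_top = 99770 − ½·880.9·7.036² − 880.9·9.81·1.362 = 66200 Pa.

P_top ≈ 66.20 kPa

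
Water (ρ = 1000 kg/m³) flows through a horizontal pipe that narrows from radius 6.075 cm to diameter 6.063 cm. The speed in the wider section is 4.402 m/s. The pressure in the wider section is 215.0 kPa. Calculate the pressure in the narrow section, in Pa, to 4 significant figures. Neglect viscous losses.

Mass conservation (A₁v₁ = A₂v₂) gives v₂ = 4.402 × 115.9/28.87 = 17.68 m/s.
Bernoulli (h₁ = h₂): P₁ − P₂ = ½ρ(v₂² − v₁²).
P₂ = P₁ − ½ρ(v₂² − v₁²) = 215000 − ½·1000·(17.68² − 4.402²) = 215000 − 146600 = 68440 Pa.

68440 Pa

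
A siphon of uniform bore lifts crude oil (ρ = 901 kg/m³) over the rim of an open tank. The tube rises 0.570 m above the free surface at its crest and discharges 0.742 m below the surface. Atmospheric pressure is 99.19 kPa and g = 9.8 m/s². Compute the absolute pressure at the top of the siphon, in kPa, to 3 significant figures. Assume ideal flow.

The outlet speed comes from Torricelli: v = √(2g·0.742) = 3.81 m/s.
With constant cross-section the crest speed equals v; applying Bernoulli from the surface up to the crest, P_top = P_atm − ½ρv² − ρg·h_top.
P_top = 99190 − ½·901·3.81² − 901·9.8·0.570 = 87600 Pa.

P_top ≈ 87.6 kPa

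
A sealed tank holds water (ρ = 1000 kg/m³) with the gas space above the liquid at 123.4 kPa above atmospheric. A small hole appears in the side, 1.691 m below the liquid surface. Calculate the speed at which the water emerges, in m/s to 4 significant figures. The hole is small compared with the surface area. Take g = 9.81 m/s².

v ≈ 16.73 m/s

Take point 1 at the surface (v₁ ≈ 0) and point 2 at the hole (at atmospheric pressure). Bernoulli: P₁ + ρg h = P_atm + ½ρv₂².
With P₁ − P_atm = 123400 Pa, v₂ = √(2gh + 2ΔP/ρ) = √(2·9.81·1.691 + 2·123400/1000) = 16.73 m/s.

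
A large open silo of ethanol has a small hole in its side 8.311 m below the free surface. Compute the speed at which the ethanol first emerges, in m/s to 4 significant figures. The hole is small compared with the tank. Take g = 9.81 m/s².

Torricelli's result v = √(2gh) gives v = √(2·9.81·8.311) = 12.77 m/s.

v ≈ 12.77 m/s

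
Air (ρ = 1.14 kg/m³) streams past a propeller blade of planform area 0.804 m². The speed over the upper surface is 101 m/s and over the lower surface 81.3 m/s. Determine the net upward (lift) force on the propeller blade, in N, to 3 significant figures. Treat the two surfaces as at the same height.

F ≈ 1650 N

From P + ½ρv² = const at equal height, P_low − P_up = ½ρ(v_up² − v_low²).
ΔP = ½·1.14·(101² − 81.3²) = 2050 Pa.
Lift = ΔP · A = 2050 × 0.804 = 1650 N.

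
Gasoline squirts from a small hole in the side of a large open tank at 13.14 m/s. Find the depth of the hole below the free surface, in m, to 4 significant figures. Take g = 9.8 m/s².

h = 8.809 m

Torricelli: v = √(2gh), so h = v²/(2g).
h = 13.14²/(2·9.8) = 172.7/19.60 = 8.809 m.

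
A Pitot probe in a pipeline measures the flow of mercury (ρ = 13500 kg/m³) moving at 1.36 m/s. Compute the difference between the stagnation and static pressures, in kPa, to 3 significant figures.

ΔP = 12.5 kPa

At the stagnation point the flow is brought to rest, so Bernoulli gives P_stag − P_static = ½ρv².
ΔP = ½·13500·1.36² = 12500 Pa.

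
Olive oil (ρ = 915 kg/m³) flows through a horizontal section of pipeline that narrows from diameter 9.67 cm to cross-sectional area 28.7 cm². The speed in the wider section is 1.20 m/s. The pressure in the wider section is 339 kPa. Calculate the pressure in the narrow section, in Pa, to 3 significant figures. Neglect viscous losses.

The volume flow rate is constant, so v₂ = (A₁/A₂)v₁ = (73.4/28.7)·1.20 = 3.07 m/s.
The pipe is horizontal, so Bernoulli reduces to P₁ + ½ρv₁² = P₂ + ½ρv₂².
P₂ = P₁ − ½ρ(v₂² − v₁²) = 339000 − ½·915·(3.07² − 1.20²) = 339000 − 3660 = 335000 Pa.

P₂ ≈ 335000 Pa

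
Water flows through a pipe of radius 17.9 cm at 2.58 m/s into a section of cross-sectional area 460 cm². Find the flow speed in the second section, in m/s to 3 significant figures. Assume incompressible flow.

Mass conservation (A₁v₁ = A₂v₂) gives v₂ = 2.58 × 1010/460 = 5.65 m/s.

v₂ ≈ 5.65 m/s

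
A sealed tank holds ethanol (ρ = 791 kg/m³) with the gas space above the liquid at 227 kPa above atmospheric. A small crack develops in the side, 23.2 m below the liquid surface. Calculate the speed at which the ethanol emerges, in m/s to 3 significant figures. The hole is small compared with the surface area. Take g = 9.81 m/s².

v ≈ 32.1 m/s

Take point 1 at the surface (v₁ ≈ 0) and point 2 at the hole (at atmospheric pressure). Bernoulli: P₁ + ρg h = P_atm + ½ρv₂².
With P₁ − P_atm = 227000 Pa, v₂ = √(2gh + 2ΔP/ρ) = √(2·9.81·23.2 + 2·227000/791) = 32.1 m/s.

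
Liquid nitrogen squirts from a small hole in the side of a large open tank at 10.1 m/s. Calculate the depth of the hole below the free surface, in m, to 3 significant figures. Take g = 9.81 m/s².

For a small hole in a large open tank, ½v² = gh, giving h = v²/(2g).
h = 10.1²/(2·9.81) = 102/19.62 = 5.20 m.

h = 5.20 m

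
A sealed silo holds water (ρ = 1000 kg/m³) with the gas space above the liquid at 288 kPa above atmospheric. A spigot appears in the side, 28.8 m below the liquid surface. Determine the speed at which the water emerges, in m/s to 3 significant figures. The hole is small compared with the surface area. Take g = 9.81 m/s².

Take point 1 at the surface (v₁ ≈ 0) and point 2 at the hole (at atmospheric pressure). Bernoulli: P₁ + ρg h = P_atm + ½ρv₂².
With P₁ − P_atm = 288000 Pa, v₂ = √(2gh + 2ΔP/ρ) = √(2·9.81·28.8 + 2·288000/1000) = 33.8 m/s.

33.8 m/s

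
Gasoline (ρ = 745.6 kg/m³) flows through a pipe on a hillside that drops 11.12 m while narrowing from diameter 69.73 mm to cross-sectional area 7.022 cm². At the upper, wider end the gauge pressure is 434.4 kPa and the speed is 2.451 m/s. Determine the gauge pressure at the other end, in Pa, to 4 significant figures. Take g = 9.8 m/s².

Continuity gives A₁v₁ = A₂v₂, so v₂ = (38.19 cm²)/(7.022 cm²) × 2.451 m/s = 13.33 m/s.
Energy conservation along the streamline gives P₂ = P₁ − ½ρ(v₂² − v₁²) − ρg(h₂ − h₁).
P₂ = 434400 + ½·745.6·(2.451² − 13.33²) − 745.6·9.8·(−11.12) = 434400 + (-64000) − (-81250) = 451700 Pa.

P₂ ≈ 451700 Pa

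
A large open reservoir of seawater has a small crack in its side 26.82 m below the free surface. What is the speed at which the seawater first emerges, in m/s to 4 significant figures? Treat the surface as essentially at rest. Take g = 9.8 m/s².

v = 22.93 m/s

Bernoulli from surface to hole (P equal, v_surface ≈ 0): v = √(2gh) = √(2×9.8×26.82) = 22.93 m/s.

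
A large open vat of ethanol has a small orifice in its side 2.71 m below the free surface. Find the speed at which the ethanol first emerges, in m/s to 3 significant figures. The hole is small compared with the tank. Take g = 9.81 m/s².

7.29 m/s

The surface is effectively still and both ends are open, so ½v² = gh and v = √(2·9.81·2.71) = 7.29 m/s.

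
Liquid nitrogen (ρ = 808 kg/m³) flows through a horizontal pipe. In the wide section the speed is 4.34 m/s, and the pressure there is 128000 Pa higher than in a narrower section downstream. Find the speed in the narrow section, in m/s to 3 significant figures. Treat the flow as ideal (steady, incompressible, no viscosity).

v₂ ≈ 18.3 m/s

Horizontal Bernoulli: P₁ + ½ρv₁² = P₂ + ½ρv₂², so v₂² = v₁² + 2(P₁ − P₂)/ρ.
v₂ = √(4.34² + 2·128000/808) = √(18.8 + 317) = 18.3 m/s.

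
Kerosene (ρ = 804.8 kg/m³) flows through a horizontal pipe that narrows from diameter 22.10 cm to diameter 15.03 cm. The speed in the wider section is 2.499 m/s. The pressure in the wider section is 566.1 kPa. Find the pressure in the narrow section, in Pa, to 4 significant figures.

Continuity gives A₁v₁ = A₂v₂, so v₂ = (383.6 cm²)/(177.4 cm²) × 2.499 m/s = 5.403 m/s.
Bernoulli (h₁ = h₂): P₁ − P₂ = ½ρ(v₂² − v₁²).
P₂ = P₁ − ½ρ(v₂² − v₁²) = 566100 − ½·804.8·(5.403² − 2.499²) = 566100 − 9234 = 556900 Pa.

P₂ ≈ 556900 Pa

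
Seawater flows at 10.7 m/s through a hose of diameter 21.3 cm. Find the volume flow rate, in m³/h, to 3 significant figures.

Q = 1370 m³/h

Q = A·v = 0.0356 m² × 10.7 m/s = 0.381 m³/s.
Converting: 0.381 m³/s × 3600 = 1370 m³/h.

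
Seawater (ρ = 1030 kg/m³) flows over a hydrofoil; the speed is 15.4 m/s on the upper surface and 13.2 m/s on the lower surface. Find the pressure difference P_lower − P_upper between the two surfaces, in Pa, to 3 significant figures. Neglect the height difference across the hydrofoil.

ΔP ≈ 32400 Pa

The pressure is lower where the speed is higher: ΔP = ½ρ(v_up² − v_low²).
ΔP = ½·1030·(15.4² − 13.2²) = 32400 Pa.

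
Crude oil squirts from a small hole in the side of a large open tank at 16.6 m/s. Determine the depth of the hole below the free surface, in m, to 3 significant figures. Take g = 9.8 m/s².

h ≈ 14.1 m

For a small hole in a large open tank, ½v² = gh, giving h = v²/(2g).
h = 16.6²/(2·9.8) = 276/19.60 = 14.1 m.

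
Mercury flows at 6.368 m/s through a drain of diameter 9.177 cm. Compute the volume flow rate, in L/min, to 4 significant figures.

Q = 2527 L/min

Q = A·v = 0.006614 m² × 6.368 m/s = 0.04212 m³/s.
Converting: 0.04212 m³/s × 60000 = 2527 L/min.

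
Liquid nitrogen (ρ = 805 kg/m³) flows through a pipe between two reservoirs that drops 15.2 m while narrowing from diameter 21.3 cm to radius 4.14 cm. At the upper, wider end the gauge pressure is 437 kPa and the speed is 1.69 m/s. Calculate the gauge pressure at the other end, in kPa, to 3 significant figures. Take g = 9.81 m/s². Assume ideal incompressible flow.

Mass conservation (A₁v₁ = A₂v₂) gives v₂ = 1.69 × 356/53.8 = 11.2 m/s.
Bernoulli: P₁ + ½ρv₁² + ρg h₁ = P₂ + ½ρv₂² + ρg h₂, so P₂ = P₁ + ½ρ(v₁² − v₂²) − ρg(h₂ − h₁).
P₂ = 437000 + ½·805·(1.69² − 11.2²) − 805·9.81·(−15.2) = 437000 + (-49200) − (-120000) = 508000 Pa.

P₂ ≈ 508 kPa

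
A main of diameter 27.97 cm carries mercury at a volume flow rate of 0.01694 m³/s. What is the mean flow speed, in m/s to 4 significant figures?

0.2757 m/s

Q = 0.01694 m³/s = 0.01694 m³/s.
v = Q/A = 0.01694 / 0.06144 = 0.2757 m/s.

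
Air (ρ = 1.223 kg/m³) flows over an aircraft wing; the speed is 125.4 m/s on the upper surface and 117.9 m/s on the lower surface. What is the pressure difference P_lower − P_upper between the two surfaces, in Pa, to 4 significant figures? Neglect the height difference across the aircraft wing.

ΔP ≈ 1116 Pa

The pressure is lower where the speed is higher: ΔP = ½ρ(v_up² − v_low²).
ΔP = ½·1.223·(125.4² − 117.9²) = 1116 Pa.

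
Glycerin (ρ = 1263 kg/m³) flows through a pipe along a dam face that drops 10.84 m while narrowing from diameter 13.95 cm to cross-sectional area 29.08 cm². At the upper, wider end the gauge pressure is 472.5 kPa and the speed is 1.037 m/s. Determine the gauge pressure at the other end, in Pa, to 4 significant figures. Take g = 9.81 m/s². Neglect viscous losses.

Mass conservation (A₁v₁ = A₂v₂) gives v₂ = 1.037 × 152.8/29.08 = 5.450 m/s.
Bernoulli: P₁ + ½ρv₁² + ρg h₁ = P₂ + ½ρv₂² + ρg h₂, so P₂ = P₁ + ½ρ(v₁² − v₂²) − ρg(h₂ − h₁).
P₂ = 472500 + ½·1263·(1.037² − 5.450²) − 1263·9.81·(−10.84) = 472500 + (-18080) − (-134300) = 588700 Pa.

P₂ ≈ 588700 Pa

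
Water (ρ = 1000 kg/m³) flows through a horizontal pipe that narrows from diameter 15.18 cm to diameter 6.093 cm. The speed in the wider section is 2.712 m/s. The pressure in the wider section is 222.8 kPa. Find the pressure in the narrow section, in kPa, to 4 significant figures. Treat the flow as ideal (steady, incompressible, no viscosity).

84.80 kPa

The volume flow rate is constant, so v₂ = (A₁/A₂)v₁ = (181.0/29.16)·2.712 = 16.83 m/s.
The pipe is horizontal, so Bernoulli reduces to P₁ + ½ρv₁² = P₂ + ½ρv₂².
P₂ = P₁ − ½ρ(v₂² − v₁²) = 222800 − ½·1000·(16.83² − 2.712²) = 222800 − 138000 = 84800 Pa.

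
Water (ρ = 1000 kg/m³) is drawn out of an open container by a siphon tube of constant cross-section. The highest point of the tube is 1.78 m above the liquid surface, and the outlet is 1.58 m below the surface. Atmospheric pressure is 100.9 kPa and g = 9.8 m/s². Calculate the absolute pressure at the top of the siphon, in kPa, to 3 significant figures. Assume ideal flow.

68.0 kPa

From the surface to the outlet (both open to atmosphere, surface at rest): v = √(2g·h_out) = √(2·9.8·1.58) = 5.56 m/s.
Continuity keeps v the same throughout the tube; from surface to crest, P_atm + 0 = P_top + ½ρv² + ρg·h_top.
P_top = 100900 − ½·1000·5.56² − 1000·9.8·1.78 = 68000 Pa.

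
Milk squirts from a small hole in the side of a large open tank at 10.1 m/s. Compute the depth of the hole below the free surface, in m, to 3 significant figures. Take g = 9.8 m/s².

For a small hole in a large open tank, ½v² = gh, giving h = v²/(2g).
h = 10.1²/(2·9.8) = 102/19.60 = 5.20 m.

h ≈ 5.20 m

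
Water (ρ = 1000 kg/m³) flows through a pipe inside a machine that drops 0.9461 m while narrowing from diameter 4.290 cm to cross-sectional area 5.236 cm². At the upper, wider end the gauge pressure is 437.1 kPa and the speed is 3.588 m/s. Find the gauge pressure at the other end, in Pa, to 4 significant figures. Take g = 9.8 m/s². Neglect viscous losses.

Continuity gives A₁v₁ = A₂v₂, so v₂ = (14.45 cm²)/(5.236 cm²) × 3.588 m/s = 9.905 m/s.
Applying Bernoulli between the two ends and solving for P₂: P₂ = P₁ + ½ρ(v₁² − v₂²) − ρgΔh.
P₂ = 437100 + ½·1000·(3.588² − 9.905²) − 1000·9.8·(−0.9461) = 437100 + (-42620) − (-9272) = 403800 Pa.

P₂ ≈ 403800 Pa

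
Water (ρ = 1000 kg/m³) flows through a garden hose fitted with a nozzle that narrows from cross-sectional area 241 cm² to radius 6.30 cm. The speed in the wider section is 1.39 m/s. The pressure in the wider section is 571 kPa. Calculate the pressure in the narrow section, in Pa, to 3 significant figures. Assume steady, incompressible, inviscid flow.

P₂ ≈ 568000 Pa

The volume flow rate is constant, so v₂ = (A₁/A₂)v₁ = (241/125)·1.39 = 2.69 m/s.
Bernoulli (h₁ = h₂): P₁ − P₂ = ½ρ(v₂² − v₁²).
P₂ = P₁ − ½ρ(v₂² − v₁²) = 571000 − ½·1000·(2.69² − 1.39²) = 571000 − 2640 = 568000 Pa.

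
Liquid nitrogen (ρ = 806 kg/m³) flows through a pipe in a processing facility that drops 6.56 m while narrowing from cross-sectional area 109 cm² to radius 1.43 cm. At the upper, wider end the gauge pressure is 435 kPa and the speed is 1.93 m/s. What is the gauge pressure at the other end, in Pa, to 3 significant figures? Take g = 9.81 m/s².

P₂ = 56200 Pa

By continuity, v₂ = v₁·A₁/A₂ = 1.93·(109/6.42) = 32.7 m/s.
Applying Bernoulli between the two ends and solving for P₂: P₂ = P₁ + ½ρ(v₁² − v₂²) − ρgΔh.
P₂ = 435000 + ½·806·(1.93² − 32.7²) − 806·9.81·(−6.56) = 435000 + (-431000) − (-51900) = 56200 Pa.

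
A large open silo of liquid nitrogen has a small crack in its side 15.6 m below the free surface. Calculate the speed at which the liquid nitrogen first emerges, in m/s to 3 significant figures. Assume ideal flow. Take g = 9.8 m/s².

The surface is effectively still and both ends are open, so ½v² = gh and v = √(2·9.8·15.6) = 17.5 m/s.

v ≈ 17.5 m/s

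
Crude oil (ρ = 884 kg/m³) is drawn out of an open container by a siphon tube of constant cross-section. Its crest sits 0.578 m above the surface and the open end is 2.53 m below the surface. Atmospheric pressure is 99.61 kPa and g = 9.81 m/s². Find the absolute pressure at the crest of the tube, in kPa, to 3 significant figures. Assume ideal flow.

P_top = 72.7 kPa

From the surface to the outlet (both open to atmosphere, surface at rest): v = √(2g·h_out) = √(2·9.81·2.53) = 7.05 m/s.
Continuity keeps v the same throughout the tube; from surface to crest, P_atm + 0 = P_top + ½ρv² + ρg·h_top.
P_top = 99610 − ½·884·7.05² − 884·9.81·0.578 = 72700 Pa.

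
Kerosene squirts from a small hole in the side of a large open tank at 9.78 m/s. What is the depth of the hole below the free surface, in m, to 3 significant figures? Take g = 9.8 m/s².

4.88 m

Inverting v = √(2gh) gives h = v² / 2g.
h = 9.78²/(2·9.8) = 95.6/19.60 = 4.88 m.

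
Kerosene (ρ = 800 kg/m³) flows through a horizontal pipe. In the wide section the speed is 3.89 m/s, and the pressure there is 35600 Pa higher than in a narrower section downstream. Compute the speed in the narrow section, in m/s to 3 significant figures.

Along the level pipe P + ½ρv² is conserved, hence v₂² = v₁² + 2(P₁ − P₂)/ρ.
v₂ = √(3.89² + 2·35600/800) = √(15.1 + 89.0) = 10.2 m/s.

v₂ = 10.2 m/s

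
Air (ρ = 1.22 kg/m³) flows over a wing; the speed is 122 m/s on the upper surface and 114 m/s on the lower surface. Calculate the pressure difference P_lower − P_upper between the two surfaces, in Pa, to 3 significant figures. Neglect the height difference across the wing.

With negligible Δh, P + ½ρv² is constant, so P_low − P_up = ½ρ(v_up² − v_low²).
ΔP = ½·1.22·(122² − 114²) = 1150 Pa.

ΔP = 1150 Pa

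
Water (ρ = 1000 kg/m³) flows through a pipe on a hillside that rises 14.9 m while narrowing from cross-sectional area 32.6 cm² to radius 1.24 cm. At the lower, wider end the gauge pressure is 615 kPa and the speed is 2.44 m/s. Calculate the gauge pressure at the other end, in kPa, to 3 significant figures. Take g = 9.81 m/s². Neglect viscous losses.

Continuity gives A₁v₁ = A₂v₂, so v₂ = (32.6 cm²)/(4.83 cm²) × 2.44 m/s = 16.5 m/s.
Energy conservation along the streamline gives P₂ = P₁ − ½ρ(v₂² − v₁²) − ρg(h₂ − h₁).
P₂ = 615000 + ½·1000·(2.44² − 16.5²) − 1000·9.81·(+14.9) = 615000 + (-133000) − (146000) = 336000 Pa.

336 kPa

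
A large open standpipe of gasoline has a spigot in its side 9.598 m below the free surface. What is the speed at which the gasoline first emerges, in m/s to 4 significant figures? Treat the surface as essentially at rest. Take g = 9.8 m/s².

13.72 m/s

Torricelli's result v = √(2gh) gives v = √(2·9.8·9.598) = 13.72 m/s.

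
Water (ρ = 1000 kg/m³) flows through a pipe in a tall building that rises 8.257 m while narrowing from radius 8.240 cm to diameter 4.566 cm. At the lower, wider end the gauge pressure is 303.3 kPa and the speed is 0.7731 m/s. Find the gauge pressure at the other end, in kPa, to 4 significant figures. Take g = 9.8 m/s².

P₂ ≈ 172.0 kPa

By continuity, v₂ = v₁·A₁/A₂ = 0.7731·(213.3/16.37) = 10.07 m/s.
Energy conservation along the streamline gives P₂ = P₁ − ½ρ(v₂² − v₁²) − ρg(h₂ − h₁).
P₂ = 303300 + ½·1000·(0.7731² − 10.07²) − 1000·9.8·(+8.257) = 303300 + (-50420) − (80920) = 172000 Pa.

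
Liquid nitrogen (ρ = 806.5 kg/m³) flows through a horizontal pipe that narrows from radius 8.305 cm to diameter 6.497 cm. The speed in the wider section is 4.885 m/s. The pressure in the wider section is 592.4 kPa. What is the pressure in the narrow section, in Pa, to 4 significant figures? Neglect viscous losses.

By continuity, v₂ = v₁·A₁/A₂ = 4.885·(216.7/33.15) = 31.93 m/s.
Along the horizontal streamline, P + ½ρv² is constant.
P₂ = P₁ − ½ρ(v₂² − v₁²) = 592400 − ½·806.5·(31.93² − 4.885²) = 592400 − 401500 = 190900 Pa.

190900 Pa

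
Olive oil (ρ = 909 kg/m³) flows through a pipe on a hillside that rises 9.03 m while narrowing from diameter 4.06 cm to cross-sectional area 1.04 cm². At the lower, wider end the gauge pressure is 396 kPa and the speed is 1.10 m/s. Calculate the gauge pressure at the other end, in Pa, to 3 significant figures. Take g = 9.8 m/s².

P₂ = 231000 Pa

The volume flow rate is constant, so v₂ = (A₁/A₂)v₁ = (12.9/1.04)·1.10 = 13.7 m/s.
Bernoulli: P₁ + ½ρv₁² + ρg h₁ = P₂ + ½ρv₂² + ρg h₂, so P₂ = P₁ + ½ρ(v₁² − v₂²) − ρg(h₂ − h₁).
P₂ = 396000 + ½·909·(1.10² − 13.7²) − 909·9.8·(+9.03) = 396000 + (-84700) − (80400) = 231000 Pa.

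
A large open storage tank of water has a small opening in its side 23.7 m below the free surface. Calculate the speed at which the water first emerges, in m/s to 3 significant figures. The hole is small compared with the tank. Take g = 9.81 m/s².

The surface is effectively still and both ends are open, so ½v² = gh and v = √(2·9.81·23.7) = 21.6 m/s.

v ≈ 21.6 m/s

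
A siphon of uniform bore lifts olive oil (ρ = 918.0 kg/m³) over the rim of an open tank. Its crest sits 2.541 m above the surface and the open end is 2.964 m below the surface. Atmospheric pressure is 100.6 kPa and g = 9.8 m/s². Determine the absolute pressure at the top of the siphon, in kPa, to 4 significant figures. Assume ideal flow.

P_top ≈ 51.07 kPa

Bernoulli surface→outlet gives ½v² = g·h_out, so v = √(2·9.8·2.964) = 7.622 m/s.
Continuity keeps v the same throughout the tube; from surface to crest, P_atm + 0 = P_top + ½ρv² + ρg·h_top.
P_top = 100600 − ½·918.0·7.622² − 918.0·9.8·2.541 = 51070 Pa.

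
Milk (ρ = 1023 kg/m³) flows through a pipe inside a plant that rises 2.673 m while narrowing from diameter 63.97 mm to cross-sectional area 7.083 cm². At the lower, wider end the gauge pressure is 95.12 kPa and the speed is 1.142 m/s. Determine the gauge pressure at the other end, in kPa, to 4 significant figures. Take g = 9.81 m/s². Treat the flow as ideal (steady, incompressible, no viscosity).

55.23 kPa

By continuity, v₂ = v₁·A₁/A₂ = 1.142·(32.14/7.083) = 5.182 m/s.
Energy conservation along the streamline gives P₂ = P₁ − ½ρ(v₂² − v₁²) − ρg(h₂ − h₁).
P₂ = 95120 + ½·1023·(1.142² − 5.182²) − 1023·9.81·(+2.673) = 95120 + (-13070) − (26830) = 55230 Pa.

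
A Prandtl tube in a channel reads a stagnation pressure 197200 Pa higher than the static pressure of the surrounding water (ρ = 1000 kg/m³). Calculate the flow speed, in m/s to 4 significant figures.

19.86 m/s

At the stagnation point the flow is brought to rest, so Bernoulli gives P_stag − P_static = ½ρv².
v = √(2ΔP/ρ) = √(2·197200/1000) = 19.86 m/s.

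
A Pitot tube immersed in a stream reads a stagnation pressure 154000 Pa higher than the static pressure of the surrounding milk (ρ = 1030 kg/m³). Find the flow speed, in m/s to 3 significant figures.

v ≈ 17.3 m/s

The dynamic pressure equals the rise in static pressure at the stagnation point: ΔP = ½ρv².
v = √(2ΔP/ρ) = √(2·154000/1030) = 17.3 m/s.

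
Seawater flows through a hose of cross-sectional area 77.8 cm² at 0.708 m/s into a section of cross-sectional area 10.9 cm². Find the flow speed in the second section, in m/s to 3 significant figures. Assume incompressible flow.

v₂ = 5.05 m/s

The volume flow rate is constant, so v₂ = (A₁/A₂)v₁ = (77.8/10.9)·0.708 = 5.05 m/s.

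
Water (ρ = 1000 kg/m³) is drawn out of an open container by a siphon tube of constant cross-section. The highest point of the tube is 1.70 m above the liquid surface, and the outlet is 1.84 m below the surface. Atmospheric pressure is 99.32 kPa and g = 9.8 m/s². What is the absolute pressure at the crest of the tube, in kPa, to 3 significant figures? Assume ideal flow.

The outlet speed comes from Torricelli: v = √(2g·1.84) = 6.01 m/s.
With constant cross-section the crest speed equals v; applying Bernoulli from the surface up to the crest, P_top = P_atm − ½ρv² − ρg·h_top.
P_top = 99320 − ½·1000·6.01² − 1000·9.8·1.70 = 64600 Pa.

P_top = 64.6 kPa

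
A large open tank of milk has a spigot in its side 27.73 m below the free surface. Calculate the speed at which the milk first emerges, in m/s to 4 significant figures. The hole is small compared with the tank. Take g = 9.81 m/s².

23.33 m/s

Torricelli's result v = √(2gh) gives v = √(2·9.81·27.73) = 23.33 m/s.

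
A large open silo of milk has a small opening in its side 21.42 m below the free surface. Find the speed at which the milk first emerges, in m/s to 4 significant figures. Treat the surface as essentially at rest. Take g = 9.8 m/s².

20.49 m/s

With the surface at rest and both surface and jet at atmospheric pressure, Bernoulli gives ρg h = ½ρv², so v = √(2gh) = √(2·9.8·21.42) = 20.49 m/s.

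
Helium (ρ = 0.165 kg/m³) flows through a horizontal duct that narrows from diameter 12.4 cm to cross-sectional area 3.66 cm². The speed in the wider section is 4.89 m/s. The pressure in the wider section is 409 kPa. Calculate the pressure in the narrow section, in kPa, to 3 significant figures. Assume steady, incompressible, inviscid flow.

P₂ = 407 kPa

The volume flow rate is constant, so v₂ = (A₁/A₂)v₁ = (121/3.66)·4.89 = 161 m/s.
The pipe is horizontal, so Bernoulli reduces to P₁ + ½ρv₁² = P₂ + ½ρv₂².
P₂ = P₁ − ½ρ(v₂² − v₁²) = 409000 − ½·0.165·(161² − 4.89²) = 409000 − 2150 = 407000 Pa.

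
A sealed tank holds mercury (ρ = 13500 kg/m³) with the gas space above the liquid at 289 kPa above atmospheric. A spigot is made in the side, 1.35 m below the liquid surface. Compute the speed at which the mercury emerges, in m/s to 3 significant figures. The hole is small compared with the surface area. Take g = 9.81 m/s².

Take point 1 at the surface (v₁ ≈ 0) and point 2 at the hole (at atmospheric pressure). Bernoulli: P₁ + ρg h = P_atm + ½ρv₂².
With P₁ − P_atm = 289000 Pa, v₂ = √(2gh + 2ΔP/ρ) = √(2·9.81·1.35 + 2·289000/13500) = 8.32 m/s.

v ≈ 8.32 m/s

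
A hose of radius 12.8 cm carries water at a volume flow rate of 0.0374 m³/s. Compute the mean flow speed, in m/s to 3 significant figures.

0.727 m/s

Q = 0.0374 m³/s = 0.0374 m³/s.
v = Q/A = 0.0374 / 0.0515 = 0.727 m/s.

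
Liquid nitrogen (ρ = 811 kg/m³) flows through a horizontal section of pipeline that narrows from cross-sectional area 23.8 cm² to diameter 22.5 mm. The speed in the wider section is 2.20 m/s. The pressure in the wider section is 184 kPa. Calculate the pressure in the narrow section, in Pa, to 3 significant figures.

P₂ = 116000 Pa

Mass conservation (A₁v₁ = A₂v₂) gives v₂ = 2.20 × 23.8/3.98 = 13.2 m/s.
The pipe is horizontal, so Bernoulli reduces to P₁ + ½ρv₁² = P₂ + ½ρv₂².
P₂ = P₁ − ½ρ(v₂² − v₁²) = 184000 − ½·811·(13.2² − 2.20²) = 184000 − 68400 = 116000 Pa.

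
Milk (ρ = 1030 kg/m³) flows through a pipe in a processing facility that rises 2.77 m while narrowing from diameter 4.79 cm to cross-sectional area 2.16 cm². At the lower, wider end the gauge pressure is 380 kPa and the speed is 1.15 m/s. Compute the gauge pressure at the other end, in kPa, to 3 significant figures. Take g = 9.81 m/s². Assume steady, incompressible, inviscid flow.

By continuity, v₂ = v₁·A₁/A₂ = 1.15·(18.0/2.16) = 9.59 m/s.
Applying Bernoulli between the two ends and solving for P₂: P₂ = P₁ + ½ρ(v₁² − v₂²) − ρgΔh.
P₂ = 380000 + ½·1030·(1.15² − 9.59²) − 1030·9.81·(+2.77) = 380000 + (-46700) − (28000) = 305000 Pa.

305 kPa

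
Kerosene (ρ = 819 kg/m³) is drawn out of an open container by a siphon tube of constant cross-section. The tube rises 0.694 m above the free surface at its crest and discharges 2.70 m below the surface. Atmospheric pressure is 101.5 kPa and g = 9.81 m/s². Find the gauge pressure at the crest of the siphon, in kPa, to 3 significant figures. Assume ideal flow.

Bernoulli surface→outlet gives ½v² = g·h_out, so v = √(2·9.81·2.70) = 7.28 m/s.
With constant cross-section the crest speed equals v; applying Bernoulli from the surface up to the crest, P_top = P_atm − ½ρv² − ρg·h_top.
P_top = 101500 − ½·819·7.28² − 819·9.81·0.694 = 74200 Pa. So P_gauge = P_top − P_atm = -27300 Pa.

P_gauge ≈ -27.3 kPa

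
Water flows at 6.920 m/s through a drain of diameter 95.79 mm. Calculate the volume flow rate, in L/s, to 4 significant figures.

49.87 L/s

Q = A·v = 0.007207 m² × 6.920 m/s = 0.04987 m³/s.
Converting: 0.04987 m³/s × 1000 = 49.87 L/s.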